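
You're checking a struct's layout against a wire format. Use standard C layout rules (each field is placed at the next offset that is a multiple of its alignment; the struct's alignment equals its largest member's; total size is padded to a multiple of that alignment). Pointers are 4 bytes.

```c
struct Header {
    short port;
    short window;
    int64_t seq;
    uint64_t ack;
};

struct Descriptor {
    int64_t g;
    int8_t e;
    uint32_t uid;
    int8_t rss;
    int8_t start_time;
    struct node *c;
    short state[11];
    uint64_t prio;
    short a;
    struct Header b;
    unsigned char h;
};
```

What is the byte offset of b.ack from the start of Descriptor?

80

Header: port at 0 (size 2, align 2) → ends 2; window at 2 (size 2, align 2) → ends 4; pad 4 to align 8 for seq; seq at 8 (size 8, align 8) → ends 16; ack at 16 (size 8, align 8) → ends 24; total 24 bytes, alignment 8
g at 0 (size 8, align 8) → ends 8
e at 8 (size 1, align 1) → ends 9
pad 3 to align 4 for uid
uid at 12 (size 4, align 4) → ends 16
rss at 16 (size 1, align 1) → ends 17
start_time at 17 (size 1, align 1) → ends 18
pad 2 to align 4 for c
c at 20 (size 4, align 4) → ends 24
state at 24 (size 22, align 2) → ends 46
pad 2 to align 8 for prio
prio at 48 (size 8, align 8) → ends 56
a at 56 (size 2, align 2) → ends 58
pad 6 to align 8 for b
b at 64 (size 24, align 8) → ends 88
within Header: ack at 16
64 + 16 = 80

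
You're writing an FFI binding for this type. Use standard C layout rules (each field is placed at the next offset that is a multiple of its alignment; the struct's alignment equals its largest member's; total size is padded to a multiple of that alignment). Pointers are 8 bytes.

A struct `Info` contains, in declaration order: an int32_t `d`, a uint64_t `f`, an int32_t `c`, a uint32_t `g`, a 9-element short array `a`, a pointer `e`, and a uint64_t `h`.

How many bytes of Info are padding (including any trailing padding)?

@0: d [4B, align 4] → 4
+4 pad (align 8)
@8: f [8B, align 8] → 16
@16: c [4B, align 4] → 20
@20: g [4B, align 4] → 24
@24: a [18B, align 2] → 42
+6 pad (align 8)
@48: e [8B, align 8] → 56
@56: h [8B, align 8] → 64
size 64, align 8
data bytes 54, size 64 → padding 10

10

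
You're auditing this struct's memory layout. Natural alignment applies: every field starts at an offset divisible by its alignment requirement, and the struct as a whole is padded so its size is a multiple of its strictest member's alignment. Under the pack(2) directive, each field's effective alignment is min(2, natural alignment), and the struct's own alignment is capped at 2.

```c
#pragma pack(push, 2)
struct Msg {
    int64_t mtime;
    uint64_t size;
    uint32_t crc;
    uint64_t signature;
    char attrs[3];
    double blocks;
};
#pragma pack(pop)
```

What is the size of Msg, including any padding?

@0: mtime [8B, align 2] → 8
@8: size [8B, align 2] → 16
@16: crc [4B, align 2] → 20
@20: signature [8B, align 2] → 28
@28: attrs [3B, align 1] → 31
+1 pad (align 2)
@32: blocks [8B, align 2] → 40
size 40, align 2

40 bytes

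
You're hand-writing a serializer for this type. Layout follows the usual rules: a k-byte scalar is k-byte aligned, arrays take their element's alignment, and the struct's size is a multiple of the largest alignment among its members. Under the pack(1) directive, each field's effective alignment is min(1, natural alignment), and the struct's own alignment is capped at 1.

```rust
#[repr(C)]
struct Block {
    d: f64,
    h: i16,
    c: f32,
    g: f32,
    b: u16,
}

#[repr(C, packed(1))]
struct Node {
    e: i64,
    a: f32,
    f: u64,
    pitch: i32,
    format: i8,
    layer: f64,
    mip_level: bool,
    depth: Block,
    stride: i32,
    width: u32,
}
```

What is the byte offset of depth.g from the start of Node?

Block: d at 0 (size 8, align 8) → ends 8; h at 8 (size 2, align 2) → ends 10; pad 2 to align 4 for c; c at 12 (size 4, align 4) → ends 16; g at 16 (size 4, align 4) → ends 20; b at 20 (size 2, align 2) → ends 22; tail pad 2 to reach multiple of 8; total 24 bytes, alignment 8
e at 0 (size 8, align 1) → ends 8
a at 8 (size 4, align 1) → ends 12
f at 12 (size 8, align 1) → ends 20
pitch at 20 (size 4, align 1) → ends 24
format at 24 (size 1, align 1) → ends 25
layer at 25 (size 8, align 1) → ends 33
mip_level at 33 (size 1, align 1) → ends 34
depth at 34 (size 24, align 1) → ends 58
within Block: g at 16
34 + 16 = 50

50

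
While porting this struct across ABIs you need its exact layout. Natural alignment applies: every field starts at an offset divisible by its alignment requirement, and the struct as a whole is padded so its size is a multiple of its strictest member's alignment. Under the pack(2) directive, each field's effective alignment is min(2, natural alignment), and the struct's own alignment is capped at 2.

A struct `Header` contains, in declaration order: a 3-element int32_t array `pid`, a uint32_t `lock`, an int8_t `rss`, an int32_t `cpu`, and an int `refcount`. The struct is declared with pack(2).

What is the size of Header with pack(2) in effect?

@0: pid [12B, align 2] → 12
@12: lock [4B, align 2] → 16
@16: rss [1B, align 1] → 17
+1 pad (align 2)
@18: cpu [4B, align 2] → 22
@22: refcount [4B, align 2] → 26
size 26, align 2

26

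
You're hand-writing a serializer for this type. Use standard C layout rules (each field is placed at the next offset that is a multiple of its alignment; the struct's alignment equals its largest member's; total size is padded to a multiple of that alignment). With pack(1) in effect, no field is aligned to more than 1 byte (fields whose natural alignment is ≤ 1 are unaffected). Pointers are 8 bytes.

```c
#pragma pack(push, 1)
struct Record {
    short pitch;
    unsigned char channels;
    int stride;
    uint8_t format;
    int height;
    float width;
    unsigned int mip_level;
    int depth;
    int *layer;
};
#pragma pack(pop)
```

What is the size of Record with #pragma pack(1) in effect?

pitch at 0 (size 2, align 1) → ends 2
channels at 2 (size 1, align 1) → ends 3
stride at 3 (size 4, align 1) → ends 7
format at 7 (size 1, align 1) → ends 8
height at 8 (size 4, align 1) → ends 12
width at 12 (size 4, align 1) → ends 16
mip_level at 16 (size 4, align 1) → ends 20
depth at 20 (size 4, align 1) → ends 24
layer at 24 (size 8, align 1) → ends 32
total 32 bytes, alignment 1

32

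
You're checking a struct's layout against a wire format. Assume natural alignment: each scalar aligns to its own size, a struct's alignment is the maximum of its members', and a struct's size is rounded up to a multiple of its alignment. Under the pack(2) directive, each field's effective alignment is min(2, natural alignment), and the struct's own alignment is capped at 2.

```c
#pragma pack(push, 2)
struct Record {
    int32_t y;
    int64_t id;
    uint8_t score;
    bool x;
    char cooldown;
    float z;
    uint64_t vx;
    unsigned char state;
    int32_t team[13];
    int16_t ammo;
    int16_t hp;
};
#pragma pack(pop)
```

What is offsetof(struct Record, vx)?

y at 0 (size 4, align 2) → ends 4
id at 4 (size 8, align 2) → ends 12
score at 12 (size 1, align 1) → ends 13
x at 13 (size 1, align 1) → ends 14
cooldown at 14 (size 1, align 1) → ends 15
pad 1 to align 2 for z
z at 16 (size 4, align 2) → ends 20
vx at 20 (size 8, align 2) → ends 28

20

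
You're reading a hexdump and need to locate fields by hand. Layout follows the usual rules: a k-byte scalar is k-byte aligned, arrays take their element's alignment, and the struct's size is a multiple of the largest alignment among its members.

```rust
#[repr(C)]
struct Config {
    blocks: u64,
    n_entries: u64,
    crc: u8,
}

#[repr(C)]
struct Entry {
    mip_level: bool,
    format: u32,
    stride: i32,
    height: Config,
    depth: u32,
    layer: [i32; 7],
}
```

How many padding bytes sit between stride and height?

Config: blocks at 0 (size 8, align 8) → ends 8; n_entries at 8 (size 8, align 8) → ends 16; crc at 16 (size 1, align 1) → ends 17; tail pad 7 to reach multiple of 8; total 24 bytes, alignment 8
mip_level at 0 (size 1, align 1) → ends 1
pad 3 to align 4 for format
format at 4 (size 4, align 4) → ends 8
stride at 8 (size 4, align 4) → ends 12
pad 4 to align 8 for height
height at 16 (size 24, align 8) → ends 40

4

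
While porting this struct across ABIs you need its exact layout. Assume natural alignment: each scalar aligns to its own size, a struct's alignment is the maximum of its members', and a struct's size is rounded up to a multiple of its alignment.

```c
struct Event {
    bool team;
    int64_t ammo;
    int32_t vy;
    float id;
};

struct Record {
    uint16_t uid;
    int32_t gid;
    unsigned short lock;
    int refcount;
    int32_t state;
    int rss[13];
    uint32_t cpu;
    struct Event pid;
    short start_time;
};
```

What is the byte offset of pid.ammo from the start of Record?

Event: team at 0 (size 1, align 1) → ends 1; pad 7 to align 8 for ammo; ammo at 8 (size 8, align 8) → ends 16; vy at 16 (size 4, align 4) → ends 20; id at 20 (size 4, align 4) → ends 24; total 24 bytes, alignment 8
uid at 0 (size 2, align 2) → ends 2
pad 2 to align 4 for gid
gid at 4 (size 4, align 4) → ends 8
lock at 8 (size 2, align 2) → ends 10
pad 2 to align 4 for refcount
refcount at 12 (size 4, align 4) → ends 16
state at 16 (size 4, align 4) → ends 20
rss at 20 (size 52, align 4) → ends 72
cpu at 72 (size 4, align 4) → ends 76
pad 4 to align 8 for pid
pid at 80 (size 24, align 8) → ends 104
within Event: ammo at 8
80 + 8 = 88

88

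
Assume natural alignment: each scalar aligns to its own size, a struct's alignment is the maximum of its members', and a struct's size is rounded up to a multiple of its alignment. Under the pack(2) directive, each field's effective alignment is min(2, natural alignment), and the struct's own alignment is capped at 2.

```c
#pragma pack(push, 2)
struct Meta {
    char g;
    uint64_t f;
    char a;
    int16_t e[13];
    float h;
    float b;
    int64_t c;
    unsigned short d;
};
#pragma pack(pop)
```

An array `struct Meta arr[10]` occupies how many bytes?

560

0..1  g  (1B, 1-aligned)
1..2  -- padding (1B)
2..10  f  (8B, 2-aligned)
10..11  a  (1B, 1-aligned)
11..12  -- padding (1B)
12..38  e  (26B, 2-aligned)
38..42  h  (4B, 2-aligned)
42..46  b  (4B, 2-aligned)
46..54  c  (8B, 2-aligned)
54..56  d  (2B, 2-aligned)
sizeof = 56, alignof = 2
array of 10: 10 × 56 = 560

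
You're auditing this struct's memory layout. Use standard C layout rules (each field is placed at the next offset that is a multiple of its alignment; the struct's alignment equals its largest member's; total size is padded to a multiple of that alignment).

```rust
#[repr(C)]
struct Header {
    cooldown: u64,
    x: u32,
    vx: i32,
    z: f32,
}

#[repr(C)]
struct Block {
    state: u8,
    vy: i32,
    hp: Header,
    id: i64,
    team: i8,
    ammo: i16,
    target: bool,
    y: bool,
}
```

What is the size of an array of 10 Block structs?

480

Header: @0: cooldown [8B, align 8] → 8; @8: x [4B, align 4] → 12; @12: vx [4B, align 4] → 16; @16: z [4B, align 4] → 20; +4 tail pad (align 8); size 24, align 8
@0: state [1B, align 1] → 1
+3 pad (align 4)
@4: vy [4B, align 4] → 8
@8: hp [24B, align 8] → 32
@32: id [8B, align 8] → 40
@40: team [1B, align 1] → 41
+1 pad (align 2)
@42: ammo [2B, align 2] → 44
@44: target [1B, align 1] → 45
@45: y [1B, align 1] → 46
+2 tail pad (align 8)
size 48, align 8
array of 10: 10 × 48 = 480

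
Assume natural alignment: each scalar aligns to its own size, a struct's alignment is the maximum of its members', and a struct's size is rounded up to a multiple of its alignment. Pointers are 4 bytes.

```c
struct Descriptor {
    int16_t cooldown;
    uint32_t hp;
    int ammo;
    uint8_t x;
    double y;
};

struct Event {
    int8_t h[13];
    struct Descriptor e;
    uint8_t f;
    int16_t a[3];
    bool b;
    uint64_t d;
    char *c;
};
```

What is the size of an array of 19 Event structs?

Descriptor: @0: cooldown [2B, align 2] → 2; +2 pad (align 4); @4: hp [4B, align 4] → 8; @8: ammo [4B, align 4] → 12; @12: x [1B, align 1] → 13; +3 pad (align 8); @16: y [8B, align 8] → 24; size 24, align 8
@0: h [13B, align 1] → 13
+3 pad (align 8)
@16: e [24B, align 8] → 40
@40: f [1B, align 1] → 41
+1 pad (align 2)
@42: a [6B, align 2] → 48
@48: b [1B, align 1] → 49
+7 pad (align 8)
@56: d [8B, align 8] → 64
@64: c [4B, align 4] → 68
+4 tail pad (align 8)
size 72, align 8
array of 19: 19 × 72 = 1368

1368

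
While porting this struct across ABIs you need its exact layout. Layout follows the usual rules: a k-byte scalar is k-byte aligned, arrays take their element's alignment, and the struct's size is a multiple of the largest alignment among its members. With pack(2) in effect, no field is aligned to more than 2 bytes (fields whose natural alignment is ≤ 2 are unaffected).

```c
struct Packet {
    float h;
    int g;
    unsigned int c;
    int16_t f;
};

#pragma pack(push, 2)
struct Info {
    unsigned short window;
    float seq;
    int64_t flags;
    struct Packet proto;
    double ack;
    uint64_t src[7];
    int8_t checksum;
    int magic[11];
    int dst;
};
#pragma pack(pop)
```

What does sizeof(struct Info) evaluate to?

Packet: @0: h [4B, align 4] → 4; @4: g [4B, align 4] → 8; @8: c [4B, align 4] → 12; @12: f [2B, align 2] → 14; +2 tail pad (align 4); size 16, align 4
@0: window [2B, align 2] → 2
@2: seq [4B, align 2] → 6
@6: flags [8B, align 2] → 14
@14: proto [16B, align 2] → 30
@30: ack [8B, align 2] → 38
@38: src [56B, align 2] → 94
@94: checksum [1B, align 1] → 95
+1 pad (align 2)
@96: magic [44B, align 2] → 140
@140: dst [4B, align 2] → 144
size 144, align 2

144 bytes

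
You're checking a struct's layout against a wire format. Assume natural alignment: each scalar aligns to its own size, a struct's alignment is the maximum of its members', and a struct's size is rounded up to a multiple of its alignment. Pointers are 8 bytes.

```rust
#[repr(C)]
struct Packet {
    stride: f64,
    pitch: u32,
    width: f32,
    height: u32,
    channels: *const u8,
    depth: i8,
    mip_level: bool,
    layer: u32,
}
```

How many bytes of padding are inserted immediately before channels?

4

@0: stride [8B, align 8] → 8
@8: pitch [4B, align 4] → 12
@12: width [4B, align 4] → 16
@16: height [4B, align 4] → 20
+4 pad (align 8)
@24: channels [8B, align 8] → 32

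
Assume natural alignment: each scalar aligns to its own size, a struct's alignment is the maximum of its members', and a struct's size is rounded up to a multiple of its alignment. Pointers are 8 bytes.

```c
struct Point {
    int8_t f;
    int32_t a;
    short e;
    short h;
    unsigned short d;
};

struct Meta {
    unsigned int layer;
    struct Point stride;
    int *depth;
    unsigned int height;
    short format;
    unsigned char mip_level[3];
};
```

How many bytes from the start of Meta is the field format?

Point: f at 0 (size 1, align 1) → ends 1; pad 3 to align 4 for a; a at 4 (size 4, align 4) → ends 8; e at 8 (size 2, align 2) → ends 10; h at 10 (size 2, align 2) → ends 12; d at 12 (size 2, align 2) → ends 14; tail pad 2 to reach multiple of 4; total 16 bytes, alignment 4
layer at 0 (size 4, align 4) → ends 4
stride at 4 (size 16, align 4) → ends 20
pad 4 to align 8 for depth
depth at 24 (size 8, align 8) → ends 32
height at 32 (size 4, align 4) → ends 36
format at 36 (size 2, align 2) → ends 38

36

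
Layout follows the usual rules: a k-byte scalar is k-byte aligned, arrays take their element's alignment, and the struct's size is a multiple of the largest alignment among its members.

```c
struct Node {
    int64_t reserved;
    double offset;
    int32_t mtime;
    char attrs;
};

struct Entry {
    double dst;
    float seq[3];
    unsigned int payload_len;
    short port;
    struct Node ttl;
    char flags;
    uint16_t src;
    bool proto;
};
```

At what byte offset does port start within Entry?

24

Node: reserved at 0 (size 8, align 8) → ends 8; offset at 8 (size 8, align 8) → ends 16; mtime at 16 (size 4, align 4) → ends 20; attrs at 20 (size 1, align 1) → ends 21; tail pad 3 to reach multiple of 8; total 24 bytes, alignment 8
dst at 0 (size 8, align 8) → ends 8
seq at 8 (size 12, align 4) → ends 20
payload_len at 20 (size 4, align 4) → ends 24
port at 24 (size 2, align 2) → ends 26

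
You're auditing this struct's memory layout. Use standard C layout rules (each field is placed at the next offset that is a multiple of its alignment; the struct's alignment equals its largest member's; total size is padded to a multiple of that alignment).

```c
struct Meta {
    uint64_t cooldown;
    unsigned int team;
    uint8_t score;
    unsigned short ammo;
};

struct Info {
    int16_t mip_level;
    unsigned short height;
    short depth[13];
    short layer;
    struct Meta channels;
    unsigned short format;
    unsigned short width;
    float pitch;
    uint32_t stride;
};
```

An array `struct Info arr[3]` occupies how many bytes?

192

Meta: 0..8  cooldown  (8B, 8-aligned); 8..12  team  (4B, 4-aligned); 12..13  score  (1B, 1-aligned); 13..14  -- padding (1B); 14..16  ammo  (2B, 2-aligned); sizeof = 16, alignof = 8
0..2  mip_level  (2B, 2-aligned)
2..4  height  (2B, 2-aligned)
4..30  depth  (26B, 2-aligned)
30..32  layer  (2B, 2-aligned)
32..48  channels  (16B, 8-aligned)
48..50  format  (2B, 2-aligned)
50..52  width  (2B, 2-aligned)
52..56  pitch  (4B, 4-aligned)
56..60  stride  (4B, 4-aligned)
60..64  -- tail padding (4B)
sizeof = 64, alignof = 8
array of 3: 3 × 64 = 192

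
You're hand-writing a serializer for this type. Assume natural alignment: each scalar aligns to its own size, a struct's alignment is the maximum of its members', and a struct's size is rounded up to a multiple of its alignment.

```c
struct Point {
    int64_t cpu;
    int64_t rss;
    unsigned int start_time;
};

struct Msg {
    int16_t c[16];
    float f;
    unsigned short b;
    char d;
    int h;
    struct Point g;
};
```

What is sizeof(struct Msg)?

72 bytes

Point: 0..8  cpu  (8B, 8-aligned); 8..16  rss  (8B, 8-aligned); 16..20  start_time  (4B, 4-aligned); 20..24  -- tail padding (4B); sizeof = 24, alignof = 8
0..32  c  (32B, 2-aligned)
32..36  f  (4B, 4-aligned)
36..38  b  (2B, 2-aligned)
38..39  d  (1B, 1-aligned)
39..40  -- padding (1B)
40..44  h  (4B, 4-aligned)
44..48  -- padding (4B)
48..72  g  (24B, 8-aligned)
sizeof = 72, alignof = 8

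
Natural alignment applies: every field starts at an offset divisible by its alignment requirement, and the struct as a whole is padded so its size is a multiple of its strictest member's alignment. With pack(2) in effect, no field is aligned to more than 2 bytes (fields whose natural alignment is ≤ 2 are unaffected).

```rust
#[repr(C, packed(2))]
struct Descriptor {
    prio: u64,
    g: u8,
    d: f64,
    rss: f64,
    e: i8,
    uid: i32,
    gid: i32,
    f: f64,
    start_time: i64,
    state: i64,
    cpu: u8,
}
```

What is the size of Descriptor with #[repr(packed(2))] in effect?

0..8  prio  (8B, 2-aligned)
8..9  g  (1B, 1-aligned)
9..10  -- padding (1B)
10..18  d  (8B, 2-aligned)
18..26  rss  (8B, 2-aligned)
26..27  e  (1B, 1-aligned)
27..28  -- padding (1B)
28..32  uid  (4B, 2-aligned)
32..36  gid  (4B, 2-aligned)
36..44  f  (8B, 2-aligned)
44..52  start_time  (8B, 2-aligned)
52..60  state  (8B, 2-aligned)
60..61  cpu  (1B, 1-aligned)
61..62  -- tail padding (1B)
sizeof = 62, alignof = 2

62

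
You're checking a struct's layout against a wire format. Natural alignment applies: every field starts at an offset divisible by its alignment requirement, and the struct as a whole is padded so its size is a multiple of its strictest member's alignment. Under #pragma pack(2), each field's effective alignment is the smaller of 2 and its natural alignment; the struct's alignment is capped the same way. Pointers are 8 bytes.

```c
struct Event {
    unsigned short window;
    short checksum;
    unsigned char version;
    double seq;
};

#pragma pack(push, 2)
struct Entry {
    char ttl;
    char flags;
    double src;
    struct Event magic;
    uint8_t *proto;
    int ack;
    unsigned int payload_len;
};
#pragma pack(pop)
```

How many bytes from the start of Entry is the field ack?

Event: @0: window [2B, align 2] → 2; @2: checksum [2B, align 2] → 4; @4: version [1B, align 1] → 5; +3 pad (align 8); @8: seq [8B, align 8] → 16; size 16, align 8
@0: ttl [1B, align 1] → 1
@1: flags [1B, align 1] → 2
@2: src [8B, align 2] → 10
@10: magic [16B, align 2] → 26
@26: proto [8B, align 2] → 34
@34: ack [4B, align 2] → 38

34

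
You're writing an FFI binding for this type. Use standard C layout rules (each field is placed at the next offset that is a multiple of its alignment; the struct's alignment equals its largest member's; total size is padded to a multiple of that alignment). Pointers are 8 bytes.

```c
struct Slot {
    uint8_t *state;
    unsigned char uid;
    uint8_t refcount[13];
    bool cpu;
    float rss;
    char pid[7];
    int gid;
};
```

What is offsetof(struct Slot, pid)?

0..8  state  (8B, 8-aligned)
8..9  uid  (1B, 1-aligned)
9..22  refcount  (13B, 1-aligned)
22..23  cpu  (1B, 1-aligned)
23..24  -- padding (1B)
24..28  rss  (4B, 4-aligned)
28..35  pid  (7B, 1-aligned)

28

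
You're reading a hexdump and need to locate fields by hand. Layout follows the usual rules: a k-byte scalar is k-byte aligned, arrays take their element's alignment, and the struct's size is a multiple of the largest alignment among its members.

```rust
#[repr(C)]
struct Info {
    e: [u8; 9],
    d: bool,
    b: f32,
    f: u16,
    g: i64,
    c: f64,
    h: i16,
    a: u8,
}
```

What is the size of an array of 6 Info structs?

@0: e [9B, align 1] → 9
@9: d [1B, align 1] → 10
+2 pad (align 4)
@12: b [4B, align 4] → 16
@16: f [2B, align 2] → 18
+6 pad (align 8)
@24: g [8B, align 8] → 32
@32: c [8B, align 8] → 40
@40: h [2B, align 2] → 42
@42: a [1B, align 1] → 43
+5 tail pad (align 8)
size 48, align 8
array of 6: 6 × 48 = 288

288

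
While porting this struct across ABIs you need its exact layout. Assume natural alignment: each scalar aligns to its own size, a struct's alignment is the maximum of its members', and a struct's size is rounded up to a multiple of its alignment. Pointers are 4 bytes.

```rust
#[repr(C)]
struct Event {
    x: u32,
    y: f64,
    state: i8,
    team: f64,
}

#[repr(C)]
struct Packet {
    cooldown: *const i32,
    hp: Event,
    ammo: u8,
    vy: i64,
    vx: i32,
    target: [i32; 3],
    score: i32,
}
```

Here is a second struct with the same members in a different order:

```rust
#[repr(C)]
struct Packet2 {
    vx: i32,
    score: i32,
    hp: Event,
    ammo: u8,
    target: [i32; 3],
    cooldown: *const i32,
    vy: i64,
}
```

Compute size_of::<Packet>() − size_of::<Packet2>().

8

Event: @0: x [4B, align 4] → 4; +4 pad (align 8); @8: y [8B, align 8] → 16; @16: state [1B, align 1] → 17; +7 pad (align 8); @24: team [8B, align 8] → 32; size 32, align 8
@0: cooldown [4B, align 4] → 4
+4 pad (align 8)
@8: hp [32B, align 8] → 40
@40: ammo [1B, align 1] → 41
+7 pad (align 8)
@48: vy [8B, align 8] → 56
@56: vx [4B, align 4] → 60
@60: target [12B, align 4] → 72
@72: score [4B, align 4] → 76
+4 tail pad (align 8)
size 80, align 8
— Packet2 —
@0: vx [4B, align 4] → 4
@4: score [4B, align 4] → 8
@8: hp [32B, align 8] → 40
@40: ammo [1B, align 1] → 41
+3 pad (align 4)
@44: target [12B, align 4] → 56
@56: cooldown [4B, align 4] → 60
+4 pad (align 8)
@64: vy [8B, align 8] → 72
size 72, align 8
80 − 72 = 8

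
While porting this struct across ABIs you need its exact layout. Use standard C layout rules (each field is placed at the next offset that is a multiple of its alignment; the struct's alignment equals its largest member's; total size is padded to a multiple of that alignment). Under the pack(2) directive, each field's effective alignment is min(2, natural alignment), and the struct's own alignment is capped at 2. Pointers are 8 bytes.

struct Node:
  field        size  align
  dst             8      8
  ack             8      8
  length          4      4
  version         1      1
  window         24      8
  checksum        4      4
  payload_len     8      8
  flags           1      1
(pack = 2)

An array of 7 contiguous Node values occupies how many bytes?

420

dst at 0 (size 8, align 2) → ends 8
ack at 8 (size 8, align 2) → ends 16
length at 16 (size 4, align 2) → ends 20
version at 20 (size 1, align 1) → ends 21
pad 1 to align 2 for window
window at 22 (size 24, align 2) → ends 46
checksum at 46 (size 4, align 2) → ends 50
payload_len at 50 (size 8, align 2) → ends 58
flags at 58 (size 1, align 1) → ends 59
tail pad 1 to reach multiple of 2
total 60 bytes, alignment 2
array of 7: 7 × 60 = 420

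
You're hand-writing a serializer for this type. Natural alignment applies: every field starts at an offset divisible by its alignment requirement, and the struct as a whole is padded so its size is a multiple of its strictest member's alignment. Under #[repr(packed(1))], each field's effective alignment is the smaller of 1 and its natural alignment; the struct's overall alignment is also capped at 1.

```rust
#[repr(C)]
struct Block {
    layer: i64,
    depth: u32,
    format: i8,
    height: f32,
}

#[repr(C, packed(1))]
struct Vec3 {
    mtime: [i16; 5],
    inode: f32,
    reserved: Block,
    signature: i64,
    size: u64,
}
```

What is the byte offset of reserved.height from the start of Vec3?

Block: layer at 0 (size 8, align 8) → ends 8; depth at 8 (size 4, align 4) → ends 12; format at 12 (size 1, align 1) → ends 13; pad 3 to align 4 for height; height at 16 (size 4, align 4) → ends 20; tail pad 4 to reach multiple of 8; total 24 bytes, alignment 8
mtime at 0 (size 10, align 1) → ends 10
inode at 10 (size 4, align 1) → ends 14
reserved at 14 (size 24, align 1) → ends 38
within Block: height at 16
14 + 16 = 30

30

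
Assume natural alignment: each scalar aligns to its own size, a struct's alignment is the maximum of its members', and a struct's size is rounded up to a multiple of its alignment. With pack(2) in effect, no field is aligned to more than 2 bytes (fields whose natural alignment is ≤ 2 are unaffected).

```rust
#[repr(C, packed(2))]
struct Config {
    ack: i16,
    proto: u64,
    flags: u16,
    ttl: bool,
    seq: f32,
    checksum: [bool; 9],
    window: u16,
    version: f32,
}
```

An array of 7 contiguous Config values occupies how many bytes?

0..2  ack  (2B, 2-aligned)
2..10  proto  (8B, 2-aligned)
10..12  flags  (2B, 2-aligned)
12..13  ttl  (1B, 1-aligned)
13..14  -- padding (1B)
14..18  seq  (4B, 2-aligned)
18..27  checksum  (9B, 1-aligned)
27..28  -- padding (1B)
28..30  window  (2B, 2-aligned)
30..34  version  (4B, 2-aligned)
sizeof = 34, alignof = 2
array of 7: 7 × 34 = 238

238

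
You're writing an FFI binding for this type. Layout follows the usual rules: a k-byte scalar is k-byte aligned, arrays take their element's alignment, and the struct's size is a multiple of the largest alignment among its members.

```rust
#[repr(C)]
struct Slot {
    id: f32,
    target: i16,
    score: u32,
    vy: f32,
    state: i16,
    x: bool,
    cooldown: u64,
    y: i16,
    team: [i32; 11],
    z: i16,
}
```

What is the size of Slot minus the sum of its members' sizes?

15

@0: id [4B, align 4] → 4
@4: target [2B, align 2] → 6
+2 pad (align 4)
@8: score [4B, align 4] → 12
@12: vy [4B, align 4] → 16
@16: state [2B, align 2] → 18
@18: x [1B, align 1] → 19
+5 pad (align 8)
@24: cooldown [8B, align 8] → 32
@32: y [2B, align 2] → 34
+2 pad (align 4)
@36: team [44B, align 4] → 80
@80: z [2B, align 2] → 82
+6 tail pad (align 8)
size 88, align 8
data bytes 73, size 88 → padding 15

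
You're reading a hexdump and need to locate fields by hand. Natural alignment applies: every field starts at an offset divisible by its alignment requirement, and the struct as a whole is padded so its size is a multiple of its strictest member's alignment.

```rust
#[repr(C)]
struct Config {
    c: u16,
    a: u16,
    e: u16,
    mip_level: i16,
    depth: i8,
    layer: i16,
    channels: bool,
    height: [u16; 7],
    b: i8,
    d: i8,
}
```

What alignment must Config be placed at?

member alignments: c=2, a=2, e=2, mip_level=2, depth=1, layer=2, channels=1, height=2, b=1, d=1
max = 2

2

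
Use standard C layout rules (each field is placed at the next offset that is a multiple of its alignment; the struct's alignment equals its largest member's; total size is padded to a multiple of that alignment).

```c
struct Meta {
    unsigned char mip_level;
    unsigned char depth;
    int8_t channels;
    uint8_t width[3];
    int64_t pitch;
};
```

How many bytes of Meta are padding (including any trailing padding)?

@0: mip_level [1B, align 1] → 1
@1: depth [1B, align 1] → 2
@2: channels [1B, align 1] → 3
@3: width [3B, align 1] → 6
+2 pad (align 8)
@8: pitch [8B, align 8] → 16
size 16, align 8
data bytes 14, size 16 → padding 2

2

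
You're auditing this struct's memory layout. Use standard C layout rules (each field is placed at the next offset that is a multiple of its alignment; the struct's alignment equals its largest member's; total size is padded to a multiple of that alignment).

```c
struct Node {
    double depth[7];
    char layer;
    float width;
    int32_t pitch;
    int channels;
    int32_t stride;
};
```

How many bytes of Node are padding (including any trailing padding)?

0..56  depth  (56B, 8-aligned)
56..57  layer  (1B, 1-aligned)
57..60  -- padding (3B)
60..64  width  (4B, 4-aligned)
64..68  pitch  (4B, 4-aligned)
68..72  channels  (4B, 4-aligned)
72..76  stride  (4B, 4-aligned)
76..80  -- tail padding (4B)
sizeof = 80, alignof = 8
data bytes 73, size 80 → padding 7

7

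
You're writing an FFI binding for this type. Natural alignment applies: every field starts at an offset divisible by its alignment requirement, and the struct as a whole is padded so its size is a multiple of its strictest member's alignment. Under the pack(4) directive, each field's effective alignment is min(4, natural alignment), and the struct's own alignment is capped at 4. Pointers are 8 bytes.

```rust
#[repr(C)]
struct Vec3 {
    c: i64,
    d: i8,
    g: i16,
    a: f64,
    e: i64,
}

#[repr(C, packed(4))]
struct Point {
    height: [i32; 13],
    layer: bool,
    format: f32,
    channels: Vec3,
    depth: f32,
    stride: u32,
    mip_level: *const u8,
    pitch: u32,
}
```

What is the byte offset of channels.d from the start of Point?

Vec3: @0: c [8B, align 8] → 8; @8: d [1B, align 1] → 9; +1 pad (align 2); @10: g [2B, align 2] → 12; +4 pad (align 8); @16: a [8B, align 8] → 24; @24: e [8B, align 8] → 32; size 32, align 8
@0: height [52B, align 4] → 52
@52: layer [1B, align 1] → 53
+3 pad (align 4)
@56: format [4B, align 4] → 60
@60: channels [32B, align 4] → 92
within Vec3: d at 8
60 + 8 = 68

68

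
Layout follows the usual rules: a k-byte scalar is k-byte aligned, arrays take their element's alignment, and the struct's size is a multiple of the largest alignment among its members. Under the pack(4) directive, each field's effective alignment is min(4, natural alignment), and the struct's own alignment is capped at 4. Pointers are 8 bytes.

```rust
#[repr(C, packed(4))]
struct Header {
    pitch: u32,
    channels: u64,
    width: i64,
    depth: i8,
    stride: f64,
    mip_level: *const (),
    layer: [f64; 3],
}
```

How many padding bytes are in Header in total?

0..4  pitch  (4B, 4-aligned)
4..12  channels  (8B, 4-aligned)
12..20  width  (8B, 4-aligned)
20..21  depth  (1B, 1-aligned)
21..24  -- padding (3B)
24..32  stride  (8B, 4-aligned)
32..40  mip_level  (8B, 4-aligned)
40..64  layer  (24B, 4-aligned)
sizeof = 64, alignof = 4
data bytes 61, size 64 → padding 3

3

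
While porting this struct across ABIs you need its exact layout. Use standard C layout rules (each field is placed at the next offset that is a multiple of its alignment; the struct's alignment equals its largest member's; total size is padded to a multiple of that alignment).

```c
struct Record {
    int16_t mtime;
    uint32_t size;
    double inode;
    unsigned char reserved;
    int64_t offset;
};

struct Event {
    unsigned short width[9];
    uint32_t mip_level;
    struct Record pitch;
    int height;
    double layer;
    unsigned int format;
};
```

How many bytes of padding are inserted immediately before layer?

4

Record: mtime at 0 (size 2, align 2) → ends 2; pad 2 to align 4 for size; size at 4 (size 4, align 4) → ends 8; inode at 8 (size 8, align 8) → ends 16; reserved at 16 (size 1, align 1) → ends 17; pad 7 to align 8 for offset; offset at 24 (size 8, align 8) → ends 32; total 32 bytes, alignment 8
width at 0 (size 18, align 2) → ends 18
pad 2 to align 4 for mip_level
mip_level at 20 (size 4, align 4) → ends 24
pitch at 24 (size 32, align 8) → ends 56
height at 56 (size 4, align 4) → ends 60
pad 4 to align 8 for layer
layer at 64 (size 8, align 8) → ends 72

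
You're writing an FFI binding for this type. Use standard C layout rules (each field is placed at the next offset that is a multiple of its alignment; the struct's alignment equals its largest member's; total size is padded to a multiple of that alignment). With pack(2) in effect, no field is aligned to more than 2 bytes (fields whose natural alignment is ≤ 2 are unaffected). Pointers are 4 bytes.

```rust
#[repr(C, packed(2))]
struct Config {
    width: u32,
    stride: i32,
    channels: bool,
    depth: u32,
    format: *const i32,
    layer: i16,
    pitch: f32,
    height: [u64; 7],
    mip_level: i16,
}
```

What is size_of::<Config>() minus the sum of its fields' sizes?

width at 0 (size 4, align 2) → ends 4
stride at 4 (size 4, align 2) → ends 8
channels at 8 (size 1, align 1) → ends 9
pad 1 to align 2 for depth
depth at 10 (size 4, align 2) → ends 14
format at 14 (size 4, align 2) → ends 18
layer at 18 (size 2, align 2) → ends 20
pitch at 20 (size 4, align 2) → ends 24
height at 24 (size 56, align 2) → ends 80
mip_level at 80 (size 2, align 2) → ends 82
total 82 bytes, alignment 2
data bytes 81, size 82 → padding 1

1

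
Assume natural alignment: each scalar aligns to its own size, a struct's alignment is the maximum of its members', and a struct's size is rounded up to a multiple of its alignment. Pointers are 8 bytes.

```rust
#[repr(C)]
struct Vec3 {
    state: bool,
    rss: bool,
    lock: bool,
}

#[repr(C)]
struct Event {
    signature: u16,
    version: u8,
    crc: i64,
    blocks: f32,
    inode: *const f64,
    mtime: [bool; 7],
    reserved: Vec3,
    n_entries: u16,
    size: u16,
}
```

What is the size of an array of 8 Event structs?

Vec3: state at 0 (size 1, align 1) → ends 1; rss at 1 (size 1, align 1) → ends 2; lock at 2 (size 1, align 1) → ends 3; total 3 bytes, alignment 1
signature at 0 (size 2, align 2) → ends 2
version at 2 (size 1, align 1) → ends 3
pad 5 to align 8 for crc
crc at 8 (size 8, align 8) → ends 16
blocks at 16 (size 4, align 4) → ends 20
pad 4 to align 8 for inode
inode at 24 (size 8, align 8) → ends 32
mtime at 32 (size 7, align 1) → ends 39
reserved at 39 (size 3, align 1) → ends 42
n_entries at 42 (size 2, align 2) → ends 44
size at 44 (size 2, align 2) → ends 46
tail pad 2 to reach multiple of 8
total 48 bytes, alignment 8
array of 8: 8 × 48 = 384

384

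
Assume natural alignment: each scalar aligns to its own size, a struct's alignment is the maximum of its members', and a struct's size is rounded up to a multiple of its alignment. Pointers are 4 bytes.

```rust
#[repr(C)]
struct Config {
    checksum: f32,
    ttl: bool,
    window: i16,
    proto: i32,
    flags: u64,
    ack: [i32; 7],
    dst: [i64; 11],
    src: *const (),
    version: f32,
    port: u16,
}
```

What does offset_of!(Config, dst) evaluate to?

56

checksum at 0 (size 4, align 4) → ends 4
ttl at 4 (size 1, align 1) → ends 5
pad 1 to align 2 for window
window at 6 (size 2, align 2) → ends 8
proto at 8 (size 4, align 4) → ends 12
pad 4 to align 8 for flags
flags at 16 (size 8, align 8) → ends 24
ack at 24 (size 28, align 4) → ends 52
pad 4 to align 8 for dst
dst at 56 (size 88, align 8) → ends 144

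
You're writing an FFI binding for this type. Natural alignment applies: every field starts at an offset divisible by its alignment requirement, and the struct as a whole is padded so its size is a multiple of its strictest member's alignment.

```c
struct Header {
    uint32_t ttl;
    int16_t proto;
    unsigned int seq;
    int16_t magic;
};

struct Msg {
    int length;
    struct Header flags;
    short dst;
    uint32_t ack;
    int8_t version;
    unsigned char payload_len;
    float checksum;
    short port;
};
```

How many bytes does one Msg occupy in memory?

Header: ttl at 0 (size 4, align 4) → ends 4; proto at 4 (size 2, align 2) → ends 6; pad 2 to align 4 for seq; seq at 8 (size 4, align 4) → ends 12; magic at 12 (size 2, align 2) → ends 14; tail pad 2 to reach multiple of 4; total 16 bytes, alignment 4
length at 0 (size 4, align 4) → ends 4
flags at 4 (size 16, align 4) → ends 20
dst at 20 (size 2, align 2) → ends 22
pad 2 to align 4 for ack
ack at 24 (size 4, align 4) → ends 28
version at 28 (size 1, align 1) → ends 29
payload_len at 29 (size 1, align 1) → ends 30
pad 2 to align 4 for checksum
checksum at 32 (size 4, align 4) → ends 36
port at 36 (size 2, align 2) → ends 38
tail pad 2 to reach multiple of 4
total 40 bytes, alignment 4

40 bytes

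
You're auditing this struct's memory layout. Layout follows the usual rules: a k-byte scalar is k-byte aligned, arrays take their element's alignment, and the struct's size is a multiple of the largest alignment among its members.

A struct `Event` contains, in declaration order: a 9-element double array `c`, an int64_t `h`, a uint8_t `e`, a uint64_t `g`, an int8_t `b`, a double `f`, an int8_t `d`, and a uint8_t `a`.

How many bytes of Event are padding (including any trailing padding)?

20

@0: c [72B, align 8] → 72
@72: h [8B, align 8] → 80
@80: e [1B, align 1] → 81
+7 pad (align 8)
@88: g [8B, align 8] → 96
@96: b [1B, align 1] → 97
+7 pad (align 8)
@104: f [8B, align 8] → 112
@112: d [1B, align 1] → 113
@113: a [1B, align 1] → 114
+6 tail pad (align 8)
size 120, align 8
data bytes 100, size 120 → padding 20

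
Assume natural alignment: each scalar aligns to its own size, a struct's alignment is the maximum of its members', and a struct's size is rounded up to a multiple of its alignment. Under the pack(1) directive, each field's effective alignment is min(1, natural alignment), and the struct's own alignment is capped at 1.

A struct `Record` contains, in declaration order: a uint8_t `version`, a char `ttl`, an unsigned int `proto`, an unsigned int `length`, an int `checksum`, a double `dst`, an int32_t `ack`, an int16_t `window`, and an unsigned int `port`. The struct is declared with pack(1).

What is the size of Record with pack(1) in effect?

32

version at 0 (size 1, align 1) → ends 1
ttl at 1 (size 1, align 1) → ends 2
proto at 2 (size 4, align 1) → ends 6
length at 6 (size 4, align 1) → ends 10
checksum at 10 (size 4, align 1) → ends 14
dst at 14 (size 8, align 1) → ends 22
ack at 22 (size 4, align 1) → ends 26
window at 26 (size 2, align 1) → ends 28
port at 28 (size 4, align 1) → ends 32
total 32 bytes, alignment 1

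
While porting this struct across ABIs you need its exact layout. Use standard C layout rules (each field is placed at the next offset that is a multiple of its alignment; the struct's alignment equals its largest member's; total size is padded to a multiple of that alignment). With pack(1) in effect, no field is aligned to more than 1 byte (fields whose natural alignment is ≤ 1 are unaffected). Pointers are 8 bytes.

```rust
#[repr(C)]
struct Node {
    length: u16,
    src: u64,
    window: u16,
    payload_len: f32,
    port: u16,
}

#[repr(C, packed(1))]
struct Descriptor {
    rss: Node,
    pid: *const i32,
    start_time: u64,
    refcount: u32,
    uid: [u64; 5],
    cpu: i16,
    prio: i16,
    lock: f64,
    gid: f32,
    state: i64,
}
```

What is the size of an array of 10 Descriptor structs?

Node: @0: length [2B, align 2] → 2; +6 pad (align 8); @8: src [8B, align 8] → 16; @16: window [2B, align 2] → 18; +2 pad (align 4); @20: payload_len [4B, align 4] → 24; @24: port [2B, align 2] → 26; +6 tail pad (align 8); size 32, align 8
@0: rss [32B, align 1] → 32
@32: pid [8B, align 1] → 40
@40: start_time [8B, align 1] → 48
@48: refcount [4B, align 1] → 52
@52: uid [40B, align 1] → 92
@92: cpu [2B, align 1] → 94
@94: prio [2B, align 1] → 96
@96: lock [8B, align 1] → 104
@104: gid [4B, align 1] → 108
@108: state [8B, align 1] → 116
size 116, align 1
array of 10: 10 × 116 = 1160

1160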